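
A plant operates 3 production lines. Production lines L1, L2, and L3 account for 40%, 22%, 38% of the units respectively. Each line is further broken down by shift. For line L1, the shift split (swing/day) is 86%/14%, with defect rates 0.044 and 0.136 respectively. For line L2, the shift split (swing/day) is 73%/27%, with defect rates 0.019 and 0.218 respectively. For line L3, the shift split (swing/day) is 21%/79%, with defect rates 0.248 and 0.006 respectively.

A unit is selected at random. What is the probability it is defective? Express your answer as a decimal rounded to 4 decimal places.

0.0603

P(D|L1) = 0.86·0.044 + 0.14·0.136 = 0.03784 + 0.01904 = 0.05688
P(D|L2) = 0.73·0.019 + 0.27·0.218 = 0.01387 + 0.05886 = 0.07273
P(D|L3) = 0.21·0.248 + 0.79·0.006 = 0.05208 + 0.00474 = 0.05682
Then overall,
P(D) = 0.4·0.05688 + 0.22·0.07273 + 0.38·0.05682
      = 0.022752 + 0.0160006 + 0.0215916 = 0.0603442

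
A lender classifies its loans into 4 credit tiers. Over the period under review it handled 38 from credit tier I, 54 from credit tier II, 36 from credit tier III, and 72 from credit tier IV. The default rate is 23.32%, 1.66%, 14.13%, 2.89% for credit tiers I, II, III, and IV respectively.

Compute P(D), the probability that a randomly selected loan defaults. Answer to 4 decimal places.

0.0846

Total: 38 + 54 + 36 + 72 = 200.
P(I) = 38/200 = 0.19. P(II) = 54/200 = 0.27. P(III) = 36/200 = 0.18. P(IV) = 72/200 = 0.36.
Summing over the partition,
P(D) = P(D|I)·P(I) + P(D|II)·P(II) + P(D|III)·P(III) + P(D|IV)·P(IV)
      = 0.2332·0.19 + 0.0166·0.27 + 0.1413·0.18 + 0.0289·0.36
      = 0.044308 + 0.004482 + 0.025434 + 0.010404 = 0.084628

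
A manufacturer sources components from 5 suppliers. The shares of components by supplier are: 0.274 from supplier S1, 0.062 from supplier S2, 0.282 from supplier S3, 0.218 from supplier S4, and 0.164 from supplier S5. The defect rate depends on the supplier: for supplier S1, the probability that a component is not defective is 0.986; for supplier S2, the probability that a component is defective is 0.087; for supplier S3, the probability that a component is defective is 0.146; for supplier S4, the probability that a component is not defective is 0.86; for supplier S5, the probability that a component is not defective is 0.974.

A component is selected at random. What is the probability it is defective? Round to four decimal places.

P(D) ≈ 0.0852

P(D|S1) = 1 − 0.986 = 0.014.
P(D|S4) = 1 − 0.86 = 0.14.
P(D|S5) = 1 − 0.974 = 0.026.
Using total probability over the partition,
P(D) = P(D|S1)·P(S1) + P(D|S2)·P(S2) + P(D|S3)·P(S3) + P(D|S4)·P(S4) + P(D|S5)·P(S5)
      = 0.014·0.274 + 0.087·0.062 + 0.146·0.282 + 0.14·0.218 + 0.026·0.164
      = 0.003836 + 0.005394 + 0.041172 + 0.03052 + 0.004264 = 0.085186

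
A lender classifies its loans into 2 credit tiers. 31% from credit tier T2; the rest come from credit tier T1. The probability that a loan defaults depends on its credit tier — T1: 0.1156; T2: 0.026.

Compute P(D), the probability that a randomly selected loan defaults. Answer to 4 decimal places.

0.0878

P(T1) = 1 − (0.31) = 0.69.
Summing over the partition,
P(D) = P(D|T1)·P(T1) + P(D|T2)·P(T2)
      = 0.1156·0.69 + 0.026·0.31
      = 0.079764 + 0.00806 = 0.087824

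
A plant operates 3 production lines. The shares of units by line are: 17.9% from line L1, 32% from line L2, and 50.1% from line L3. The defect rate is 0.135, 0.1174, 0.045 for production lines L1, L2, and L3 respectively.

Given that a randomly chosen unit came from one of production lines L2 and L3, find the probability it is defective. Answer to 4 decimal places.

Let S = {L2, L3}.
P(S) = 0.32 + 0.501 = 0.821.
P(D ∩ S) = 0.1174·0.32 + 0.045·0.501 = 0.037568 + 0.022545 = 0.060113.
P(D | S) = 0.060113 / 0.821 = 0.073219…

0.0732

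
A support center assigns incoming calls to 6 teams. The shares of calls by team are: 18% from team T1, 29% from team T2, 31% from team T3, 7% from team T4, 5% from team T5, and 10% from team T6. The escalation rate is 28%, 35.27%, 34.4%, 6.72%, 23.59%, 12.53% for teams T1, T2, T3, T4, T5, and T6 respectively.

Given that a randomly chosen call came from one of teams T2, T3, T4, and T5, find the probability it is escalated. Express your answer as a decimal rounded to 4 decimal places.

Let S = {T2, T3, T4, T5}.
P(S) = 0.29 + 0.31 + 0.07 + 0.05 = 0.72.
P(E ∩ S) = 0.3527·0.29 + 0.344·0.31 + 0.0672·0.07 + 0.2359·0.05 = 0.102283 + 0.10664 + 0.004704 + 0.011795 = 0.225422.
P(E | S) = 0.225422 / 0.72 = 0.313086…

0.3131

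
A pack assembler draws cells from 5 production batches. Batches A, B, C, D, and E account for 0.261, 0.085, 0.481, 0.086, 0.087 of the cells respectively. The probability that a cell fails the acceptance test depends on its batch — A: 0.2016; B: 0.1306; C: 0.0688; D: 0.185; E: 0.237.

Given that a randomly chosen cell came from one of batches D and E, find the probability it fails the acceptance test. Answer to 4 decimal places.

0.2112

Let S = {D, E}.
P(S) = 0.086 + 0.087 = 0.173.
P(F ∩ S) = 0.185·0.086 + 0.237·0.087 = 0.01591 + 0.020619 = 0.036529.
P(F | S) = 0.036529 / 0.173 = 0.211150…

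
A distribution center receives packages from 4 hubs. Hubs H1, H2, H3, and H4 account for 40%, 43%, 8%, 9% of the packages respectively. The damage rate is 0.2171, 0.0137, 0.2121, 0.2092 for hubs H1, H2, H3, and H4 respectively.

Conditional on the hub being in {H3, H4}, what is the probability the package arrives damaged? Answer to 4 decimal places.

0.2106

Let S = {H3, H4}.
P(S) = 0.08 + 0.09 = 0.17.
P(D ∩ S) = 0.2121·0.08 + 0.2092·0.09 = 0.016968 + 0.018828 = 0.035796.
P(D | S) = 0.035796 / 0.17 = 0.210565…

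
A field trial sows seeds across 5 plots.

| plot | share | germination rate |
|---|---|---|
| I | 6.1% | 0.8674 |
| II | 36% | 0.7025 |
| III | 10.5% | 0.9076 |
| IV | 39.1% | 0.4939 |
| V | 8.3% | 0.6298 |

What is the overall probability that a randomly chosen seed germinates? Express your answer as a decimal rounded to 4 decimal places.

Using total probability over the partition,
P(G) = P(G|I)·P(I) + P(G|II)·P(II) + P(G|III)·P(III) + P(G|IV)·P(IV) + P(G|V)·P(V)
      = 0.8674·0.061 + 0.7025·0.36 + 0.9076·0.105 + 0.4939·0.391 + 0.6298·0.083
      = 0.0529114 + 0.2529 + 0.095298 + 0.1931149 + 0.0522734 = 0.6464977

0.6465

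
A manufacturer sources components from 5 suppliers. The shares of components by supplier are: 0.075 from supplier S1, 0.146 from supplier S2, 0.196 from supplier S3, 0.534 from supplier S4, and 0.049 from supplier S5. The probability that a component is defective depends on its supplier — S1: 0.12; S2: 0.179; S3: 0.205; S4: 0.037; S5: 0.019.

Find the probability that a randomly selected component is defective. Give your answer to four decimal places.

0.0960

Using total probability over the partition,
P(D) = P(D|S1)·P(S1) + P(D|S2)·P(S2) + P(D|S3)·P(S3) + P(D|S4)·P(S4) + P(D|S5)·P(S5)
      = 0.12·0.075 + 0.179·0.146 + 0.205·0.196 + 0.037·0.534 + 0.019·0.049
      = 0.009 + 0.026134 + 0.04018 + 0.019758 + 0.000931 = 0.096003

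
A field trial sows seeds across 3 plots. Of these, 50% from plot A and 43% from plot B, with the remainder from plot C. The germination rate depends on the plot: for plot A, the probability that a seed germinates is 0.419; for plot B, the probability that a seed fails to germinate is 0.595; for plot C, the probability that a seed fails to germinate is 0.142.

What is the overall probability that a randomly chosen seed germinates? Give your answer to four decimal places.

P(C) = 1 − (0.5 + 0.43) = 0.07.
P(G|B) = 1 − 0.595 = 0.405.
P(G|C) = 1 − 0.142 = 0.858.
P(G) = P(G|A)·P(A) + P(G|B)·P(B) + P(G|C)·P(C)
      = 0.419·0.5 + 0.405·0.43 + 0.858·0.07
      = 0.2095 + 0.17415 + 0.06006 = 0.44371

0.4437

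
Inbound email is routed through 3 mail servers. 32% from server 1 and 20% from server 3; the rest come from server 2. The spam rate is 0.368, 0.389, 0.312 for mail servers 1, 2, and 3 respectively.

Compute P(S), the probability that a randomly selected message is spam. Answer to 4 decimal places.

P(S) ≈ 0.3669

P(2) = 1 − (0.32 + 0.2) = 0.48.
P(S) = P(S|1)·P(1) + P(S|2)·P(2) + P(S|3)·P(3)
      = 0.368·0.32 + 0.389·0.48 + 0.312·0.2
      = 0.11776 + 0.18672 + 0.0624 = 0.36688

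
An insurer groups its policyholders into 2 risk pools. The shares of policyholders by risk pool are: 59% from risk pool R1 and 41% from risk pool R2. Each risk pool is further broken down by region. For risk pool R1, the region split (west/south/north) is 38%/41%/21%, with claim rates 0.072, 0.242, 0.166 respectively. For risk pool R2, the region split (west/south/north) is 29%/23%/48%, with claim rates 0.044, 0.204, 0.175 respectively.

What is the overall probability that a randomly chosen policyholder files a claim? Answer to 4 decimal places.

P(C|R1) = 0.38·0.072 + 0.41·0.242 + 0.21·0.166 = 0.02736 + 0.09922 + 0.03486 = 0.16144
P(C|R2) = 0.29·0.044 + 0.23·0.204 + 0.48·0.175 = 0.01276 + 0.04692 + 0.084 = 0.14368
Then overall,
P(C) = 0.59·0.16144 + 0.41·0.14368
      = 0.0952496 + 0.0589088 = 0.1541584

0.1542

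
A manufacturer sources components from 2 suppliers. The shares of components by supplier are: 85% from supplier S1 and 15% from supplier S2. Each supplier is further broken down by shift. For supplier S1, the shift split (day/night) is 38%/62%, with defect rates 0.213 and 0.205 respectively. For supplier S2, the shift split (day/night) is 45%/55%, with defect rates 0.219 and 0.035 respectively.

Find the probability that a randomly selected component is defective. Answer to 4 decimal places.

P(D) ≈ 0.1945

P(D|S1) = 0.38·0.213 + 0.62·0.205 = 0.08094 + 0.1271 = 0.20804
P(D|S2) = 0.45·0.219 + 0.55·0.035 = 0.09855 + 0.01925 = 0.1178
By total probability over the outer partition,
P(D) = 0.85·0.20804 + 0.15·0.1178
      = 0.176834 + 0.01767 = 0.194504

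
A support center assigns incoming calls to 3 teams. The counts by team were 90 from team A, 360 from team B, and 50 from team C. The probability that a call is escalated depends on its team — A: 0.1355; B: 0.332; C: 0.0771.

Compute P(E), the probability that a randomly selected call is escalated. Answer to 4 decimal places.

Total: 90 + 360 + 50 = 500.
P(A) = 90/500 = 0.18. P(B) = 360/500 = 0.72. P(C) = 50/500 = 0.1.
P(E) = P(E|A)·P(A) + P(E|B)·P(B) + P(E|C)·P(C)
      = 0.1355·0.18 + 0.332·0.72 + 0.0771·0.1
      = 0.02439 + 0.23904 + 0.00771 = 0.27114

0.2711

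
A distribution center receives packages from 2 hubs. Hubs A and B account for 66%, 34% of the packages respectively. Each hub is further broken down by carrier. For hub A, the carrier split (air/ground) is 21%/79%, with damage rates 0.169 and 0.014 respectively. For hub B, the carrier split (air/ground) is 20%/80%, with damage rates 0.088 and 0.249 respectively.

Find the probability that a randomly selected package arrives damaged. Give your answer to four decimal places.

P(D|A) = 0.21·0.169 + 0.79·0.014 = 0.03549 + 0.01106 = 0.04655
P(D|B) = 0.2·0.088 + 0.8·0.249 = 0.0176 + 0.1992 = 0.2168
Then overall,
P(D) = 0.66·0.04655 + 0.34·0.2168
      = 0.030723 + 0.073712 = 0.104435

0.1044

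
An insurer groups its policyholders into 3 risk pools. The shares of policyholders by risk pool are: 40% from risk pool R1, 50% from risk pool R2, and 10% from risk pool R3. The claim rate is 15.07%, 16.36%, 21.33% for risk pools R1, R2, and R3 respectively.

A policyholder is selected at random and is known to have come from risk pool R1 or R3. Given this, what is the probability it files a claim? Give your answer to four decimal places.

P(C|S) ≈ 0.1632

Let S = {R1, R3}.
P(S) = 0.4 + 0.1 = 0.5.
P(C ∩ S) = 0.1507·0.4 + 0.2133·0.1 = 0.06028 + 0.02133 = 0.08161.
P(C | S) = 0.08161 / 0.5 = 0.163220…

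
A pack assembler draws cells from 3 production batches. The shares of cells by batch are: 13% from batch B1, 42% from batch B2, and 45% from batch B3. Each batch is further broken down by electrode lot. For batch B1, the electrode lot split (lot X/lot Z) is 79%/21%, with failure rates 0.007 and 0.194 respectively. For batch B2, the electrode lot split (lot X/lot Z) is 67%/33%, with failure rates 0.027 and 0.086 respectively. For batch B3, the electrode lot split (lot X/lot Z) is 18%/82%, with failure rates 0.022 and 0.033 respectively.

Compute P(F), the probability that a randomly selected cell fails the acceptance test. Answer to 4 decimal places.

P(F) ≈ 0.0395

P(F|B1) = 0.79·0.007 + 0.21·0.194 = 0.00553 + 0.04074 = 0.04627
P(F|B2) = 0.67·0.027 + 0.33·0.086 = 0.01809 + 0.02838 = 0.04647
P(F|B3) = 0.18·0.022 + 0.82·0.033 = 0.00396 + 0.02706 = 0.03102
By total probability over the outer partition,
P(F) = 0.13·0.04627 + 0.42·0.04647 + 0.45·0.03102
      = 0.0060151 + 0.0195174 + 0.013959 = 0.0394915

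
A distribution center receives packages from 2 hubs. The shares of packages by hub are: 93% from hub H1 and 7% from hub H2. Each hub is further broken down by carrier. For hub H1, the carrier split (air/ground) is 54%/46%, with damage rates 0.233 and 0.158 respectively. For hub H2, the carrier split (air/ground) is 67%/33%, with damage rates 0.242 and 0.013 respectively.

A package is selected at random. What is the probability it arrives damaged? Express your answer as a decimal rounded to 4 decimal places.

0.1963

P(D|H1) = 0.54·0.233 + 0.46·0.158 = 0.12582 + 0.07268 = 0.1985
P(D|H2) = 0.67·0.242 + 0.33·0.013 = 0.16214 + 0.00429 = 0.16643
Then overall,
P(D) = 0.93·0.1985 + 0.07·0.16643
      = 0.184605 + 0.0116501 = 0.1962551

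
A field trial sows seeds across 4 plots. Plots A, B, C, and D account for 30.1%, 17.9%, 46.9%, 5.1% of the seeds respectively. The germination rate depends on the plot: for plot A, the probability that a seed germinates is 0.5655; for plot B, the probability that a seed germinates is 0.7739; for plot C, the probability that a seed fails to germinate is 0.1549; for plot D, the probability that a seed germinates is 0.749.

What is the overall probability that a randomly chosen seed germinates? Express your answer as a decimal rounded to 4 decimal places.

P(G|C) = 1 − 0.1549 = 0.8451.
P(G) = P(G|A)·P(A) + P(G|B)·P(B) + P(G|C)·P(C) + P(G|D)·P(D)
      = 0.5655·0.301 + 0.7739·0.179 + 0.8451·0.469 + 0.749·0.051
      = 0.1702155 + 0.1385281 + 0.3963519 + 0.038199 = 0.7432945

P(G) ≈ 0.7433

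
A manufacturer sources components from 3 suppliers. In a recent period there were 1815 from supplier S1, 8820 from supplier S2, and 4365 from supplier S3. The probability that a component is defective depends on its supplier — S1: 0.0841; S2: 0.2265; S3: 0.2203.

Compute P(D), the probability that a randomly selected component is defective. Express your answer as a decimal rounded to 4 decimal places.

Total: 1815 + 8820 + 4365 = 15000.
P(S1) = 1815/15000 = 0.121. P(S2) = 8820/15000 = 0.588. P(S3) = 4365/15000 = 0.291.
P(D) = P(D|S1)·P(S1) + P(D|S2)·P(S2) + P(D|S3)·P(S3)
      = 0.0841·0.121 + 0.2265·0.588 + 0.2203·0.291
      = 0.0101761 + 0.133182 + 0.0641073 = 0.2074654

0.2075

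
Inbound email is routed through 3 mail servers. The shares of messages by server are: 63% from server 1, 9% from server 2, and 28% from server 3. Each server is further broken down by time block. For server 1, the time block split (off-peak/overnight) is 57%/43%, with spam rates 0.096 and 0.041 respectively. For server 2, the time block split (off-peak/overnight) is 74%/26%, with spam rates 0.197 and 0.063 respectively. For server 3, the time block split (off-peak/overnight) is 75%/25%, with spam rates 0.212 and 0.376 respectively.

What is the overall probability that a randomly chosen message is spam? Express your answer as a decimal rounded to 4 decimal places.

P(S) ≈ 0.1310

P(S|1) = 0.57·0.096 + 0.43·0.041 = 0.05472 + 0.01763 = 0.07235
P(S|2) = 0.74·0.197 + 0.26·0.063 = 0.14578 + 0.01638 = 0.16216
P(S|3) = 0.75·0.212 + 0.25·0.376 = 0.159 + 0.094 = 0.253
By total probability over the outer partition,
P(S) = 0.63·0.07235 + 0.09·0.16216 + 0.28·0.253
      = 0.0455805 + 0.0145944 + 0.07084 = 0.1310149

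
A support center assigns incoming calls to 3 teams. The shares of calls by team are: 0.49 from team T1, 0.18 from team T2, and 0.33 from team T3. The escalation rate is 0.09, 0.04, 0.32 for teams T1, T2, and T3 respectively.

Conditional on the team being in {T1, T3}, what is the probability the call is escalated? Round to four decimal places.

Let S = {T1, T3}.
P(S) = 0.49 + 0.33 = 0.82.
P(E ∩ S) = 0.09·0.49 + 0.32·0.33 = 0.0441 + 0.1056 = 0.1497.
P(E | S) = 0.1497 / 0.82 = 0.182561…

P(E|S) ≈ 0.1826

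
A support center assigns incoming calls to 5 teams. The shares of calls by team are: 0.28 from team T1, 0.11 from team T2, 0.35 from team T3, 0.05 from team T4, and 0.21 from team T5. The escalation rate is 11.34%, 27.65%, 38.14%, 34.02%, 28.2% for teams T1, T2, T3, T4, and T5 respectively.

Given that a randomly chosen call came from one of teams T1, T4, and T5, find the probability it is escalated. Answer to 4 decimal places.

0.2000

Let S = {T1, T4, T5}.
P(S) = 0.28 + 0.05 + 0.21 = 0.54.
P(E ∩ S) = 0.1134·0.28 + 0.3402·0.05 + 0.282·0.21 = 0.031752 + 0.01701 + 0.05922 = 0.107982.
P(E | S) = 0.107982 / 0.54 = 0.199967…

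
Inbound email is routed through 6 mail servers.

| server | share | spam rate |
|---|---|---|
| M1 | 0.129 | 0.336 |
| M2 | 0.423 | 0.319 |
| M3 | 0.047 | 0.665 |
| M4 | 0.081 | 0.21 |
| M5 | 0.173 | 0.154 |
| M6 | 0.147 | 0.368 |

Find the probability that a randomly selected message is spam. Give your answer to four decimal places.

0.3073

P(S) = P(S|M1)·P(M1) + P(S|M2)·P(M2) + P(S|M3)·P(M3) + P(S|M4)·P(M4) + P(S|M5)·P(M5) + P(S|M6)·P(M6)
      = 0.336·0.129 + 0.319·0.423 + 0.665·0.047 + 0.21·0.081 + 0.154·0.173 + 0.368·0.147
      = 0.043344 + 0.134937 + 0.031255 + 0.01701 + 0.026642 + 0.054096 = 0.307284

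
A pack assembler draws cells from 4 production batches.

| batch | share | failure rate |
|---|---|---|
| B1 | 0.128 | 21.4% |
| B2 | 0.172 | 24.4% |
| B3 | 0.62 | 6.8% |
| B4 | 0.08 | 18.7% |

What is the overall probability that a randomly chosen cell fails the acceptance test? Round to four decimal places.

0.1265

Summing over the partition,
P(F) = P(F|B1)·P(B1) + P(F|B2)·P(B2) + P(F|B3)·P(B3) + P(F|B4)·P(B4)
      = 0.214·0.128 + 0.244·0.172 + 0.068·0.62 + 0.187·0.08
      = 0.027392 + 0.041968 + 0.04216 + 0.01496 = 0.12648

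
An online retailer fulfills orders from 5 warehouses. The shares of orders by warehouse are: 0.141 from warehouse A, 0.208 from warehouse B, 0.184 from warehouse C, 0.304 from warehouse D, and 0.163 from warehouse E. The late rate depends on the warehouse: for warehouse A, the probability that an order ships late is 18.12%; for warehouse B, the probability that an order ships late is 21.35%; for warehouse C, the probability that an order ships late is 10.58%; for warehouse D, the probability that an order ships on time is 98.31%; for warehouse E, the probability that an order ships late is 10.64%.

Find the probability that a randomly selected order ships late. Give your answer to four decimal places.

P(L|D) = 1 − 0.9831 = 0.0169.
Using total probability over the partition,
P(L) = P(L|A)·P(A) + P(L|B)·P(B) + P(L|C)·P(C) + P(L|D)·P(D) + P(L|E)·P(E)
      = 0.1812·0.141 + 0.2135·0.208 + 0.1058·0.184 + 0.0169·0.304 + 0.1064·0.163
      = 0.0255492 + 0.044408 + 0.0194672 + 0.0051376 + 0.0173432 = 0.1119052

0.1119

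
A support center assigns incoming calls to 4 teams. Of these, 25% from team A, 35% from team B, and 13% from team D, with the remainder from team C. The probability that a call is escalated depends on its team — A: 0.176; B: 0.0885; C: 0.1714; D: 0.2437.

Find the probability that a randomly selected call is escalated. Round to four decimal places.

P(E) ≈ 0.1529

P(C) = 1 − (0.25 + 0.35 + 0.13) = 0.27.
P(E) = P(E|A)·P(A) + P(E|B)·P(B) + P(E|C)·P(C) + P(E|D)·P(D)
      = 0.176·0.25 + 0.0885·0.35 + 0.1714·0.27 + 0.2437·0.13
      = 0.044 + 0.030975 + 0.046278 + 0.031681 = 0.152934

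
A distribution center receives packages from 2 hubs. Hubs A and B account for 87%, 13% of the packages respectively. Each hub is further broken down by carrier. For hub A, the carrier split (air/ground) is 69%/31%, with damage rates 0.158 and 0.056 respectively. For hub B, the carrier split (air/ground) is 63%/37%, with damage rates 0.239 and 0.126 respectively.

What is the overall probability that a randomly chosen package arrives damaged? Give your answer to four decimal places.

P(D|A) = 0.69·0.158 + 0.31·0.056 = 0.10902 + 0.01736 = 0.12638
P(D|B) = 0.63·0.239 + 0.37·0.126 = 0.15057 + 0.04662 = 0.19719
By total probability over the outer partition,
P(D) = 0.87·0.12638 + 0.13·0.19719
      = 0.1099506 + 0.0256347 = 0.1355853

0.1356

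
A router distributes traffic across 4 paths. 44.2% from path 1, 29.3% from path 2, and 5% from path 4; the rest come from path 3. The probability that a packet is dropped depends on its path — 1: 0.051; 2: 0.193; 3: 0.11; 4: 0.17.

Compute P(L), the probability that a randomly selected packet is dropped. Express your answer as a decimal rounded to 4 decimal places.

0.1112

P(3) = 1 − (0.442 + 0.293 + 0.05) = 0.215.
P(L) = P(L|1)·P(1) + P(L|2)·P(2) + P(L|3)·P(3) + P(L|4)·P(4)
      = 0.051·0.442 + 0.193·0.293 + 0.11·0.215 + 0.17·0.05
      = 0.022542 + 0.056549 + 0.02365 + 0.0085 = 0.111241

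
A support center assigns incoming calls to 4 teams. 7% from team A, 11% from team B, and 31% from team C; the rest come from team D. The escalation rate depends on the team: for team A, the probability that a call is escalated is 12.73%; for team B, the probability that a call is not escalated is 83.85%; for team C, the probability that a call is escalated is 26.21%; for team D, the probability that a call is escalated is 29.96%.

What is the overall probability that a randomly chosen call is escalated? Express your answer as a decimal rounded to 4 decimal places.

P(D) = 1 − (0.07 + 0.11 + 0.31) = 0.51.
P(E|B) = 1 − 0.8385 = 0.1615.
P(E) = P(E|A)·P(A) + P(E|B)·P(B) + P(E|C)·P(C) + P(E|D)·P(D)
      = 0.1273·0.07 + 0.1615·0.11 + 0.2621·0.31 + 0.2996·0.51
      = 0.008911 + 0.017765 + 0.081251 + 0.152796 = 0.260723

P(E) ≈ 0.2607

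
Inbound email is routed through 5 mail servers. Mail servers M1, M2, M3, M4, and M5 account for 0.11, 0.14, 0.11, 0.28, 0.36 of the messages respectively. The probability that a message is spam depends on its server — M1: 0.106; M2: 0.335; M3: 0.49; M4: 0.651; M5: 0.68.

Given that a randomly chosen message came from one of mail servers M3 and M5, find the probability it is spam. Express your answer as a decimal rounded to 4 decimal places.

Let J = {M3, M5}.
P(J) = 0.11 + 0.36 = 0.47.
P(S ∩ J) = 0.49·0.11 + 0.68·0.36 = 0.0539 + 0.2448 = 0.2987.
P(S | J) = 0.2987 / 0.47 = 0.635532…

0.6355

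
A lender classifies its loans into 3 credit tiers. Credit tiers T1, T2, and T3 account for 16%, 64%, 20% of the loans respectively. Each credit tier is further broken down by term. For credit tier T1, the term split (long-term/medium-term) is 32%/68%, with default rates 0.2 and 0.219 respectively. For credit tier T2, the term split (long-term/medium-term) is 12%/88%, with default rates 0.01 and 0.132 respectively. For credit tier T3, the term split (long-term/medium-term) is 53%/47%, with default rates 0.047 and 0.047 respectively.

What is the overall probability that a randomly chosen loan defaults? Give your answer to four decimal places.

P(D) ≈ 0.1186

P(D|T1) = 0.32·0.2 + 0.68·0.219 = 0.064 + 0.14892 = 0.21292
P(D|T2) = 0.12·0.01 + 0.88·0.132 = 0.0012 + 0.11616 = 0.11736
P(D|T3) = 0.53·0.047 + 0.47·0.047 = 0.02491 + 0.02209 = 0.047
By total probability over the outer partition,
P(D) = 0.16·0.21292 + 0.64·0.11736 + 0.2·0.047
      = 0.0340672 + 0.0751104 + 0.0094 = 0.1185776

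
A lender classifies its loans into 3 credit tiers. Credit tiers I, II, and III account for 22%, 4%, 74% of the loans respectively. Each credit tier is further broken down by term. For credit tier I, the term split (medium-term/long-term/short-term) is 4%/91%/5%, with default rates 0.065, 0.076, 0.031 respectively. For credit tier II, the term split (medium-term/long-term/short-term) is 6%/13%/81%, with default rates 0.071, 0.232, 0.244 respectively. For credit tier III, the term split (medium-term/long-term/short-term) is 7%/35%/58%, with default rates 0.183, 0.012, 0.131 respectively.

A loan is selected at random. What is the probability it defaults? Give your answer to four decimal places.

P(D) ≈ 0.0942

P(D|I) = 0.04·0.065 + 0.91·0.076 + 0.05·0.031 = 0.0026 + 0.06916 + 0.00155 = 0.07331
P(D|II) = 0.06·0.071 + 0.13·0.232 + 0.81·0.244 = 0.00426 + 0.03016 + 0.19764 = 0.23206
P(D|III) = 0.07·0.183 + 0.35·0.012 + 0.58·0.131 = 0.01281 + 0.0042 + 0.07598 = 0.09299
By total probability over the outer partition,
P(D) = 0.22·0.07331 + 0.04·0.23206 + 0.74·0.09299
      = 0.0161282 + 0.0092824 + 0.0688126 = 0.0942232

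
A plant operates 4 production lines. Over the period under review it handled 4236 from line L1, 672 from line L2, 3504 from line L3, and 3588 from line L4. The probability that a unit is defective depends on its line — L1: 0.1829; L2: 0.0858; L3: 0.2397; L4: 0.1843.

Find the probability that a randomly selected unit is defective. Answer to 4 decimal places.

Total: 4236 + 672 + 3504 + 3588 = 12000.
P(L1) = 4236/12000 = 0.353. P(L2) = 672/12000 = 0.056. P(L3) = 3504/12000 = 0.292. P(L4) = 3588/12000 = 0.299.
P(D) = P(D|L1)·P(L1) + P(D|L2)·P(L2) + P(D|L3)·P(L3) + P(D|L4)·P(L4)
      = 0.1829·0.353 + 0.0858·0.056 + 0.2397·0.292 + 0.1843·0.299
      = 0.0645637 + 0.0048048 + 0.0699924 + 0.0551057 = 0.1944666

P(D) ≈ 0.1945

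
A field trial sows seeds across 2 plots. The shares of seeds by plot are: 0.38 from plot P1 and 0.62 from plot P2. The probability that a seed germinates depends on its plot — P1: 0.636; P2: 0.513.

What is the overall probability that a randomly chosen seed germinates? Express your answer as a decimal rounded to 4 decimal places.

P(G) = P(G|P1)·P(P1) + P(G|P2)·P(P2)
      = 0.636·0.38 + 0.513·0.62
      = 0.24168 + 0.31806 = 0.55974

P(G) ≈ 0.5597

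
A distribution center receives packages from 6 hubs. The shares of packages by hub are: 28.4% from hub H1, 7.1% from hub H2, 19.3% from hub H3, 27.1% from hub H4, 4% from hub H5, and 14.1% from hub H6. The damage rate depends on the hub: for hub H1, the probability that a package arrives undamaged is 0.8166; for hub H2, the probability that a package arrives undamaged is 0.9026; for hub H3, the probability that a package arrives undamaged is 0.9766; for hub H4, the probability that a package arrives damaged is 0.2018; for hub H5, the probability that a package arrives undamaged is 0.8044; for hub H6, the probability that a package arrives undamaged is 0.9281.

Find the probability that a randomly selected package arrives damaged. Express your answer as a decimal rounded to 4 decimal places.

P(D) ≈ 0.1362

P(D|H1) = 1 − 0.8166 = 0.1834.
P(D|H2) = 1 − 0.9026 = 0.0974.
P(D|H3) = 1 − 0.9766 = 0.0234.
P(D|H5) = 1 − 0.8044 = 0.1956.
P(D|H6) = 1 − 0.9281 = 0.0719.
Summing over the partition,
P(D) = P(D|H1)·P(H1) + P(D|H2)·P(H2) + P(D|H3)·P(H3) + P(D|H4)·P(H4) + P(D|H5)·P(H5) + P(D|H6)·P(H6)
      = 0.1834·0.284 + 0.0974·0.071 + 0.0234·0.193 + 0.2018·0.271 + 0.1956·0.04 + 0.0719·0.141
      = 0.0520856 + 0.0069154 + 0.0045162 + 0.0546878 + 0.007824 + 0.0101379 = 0.1361669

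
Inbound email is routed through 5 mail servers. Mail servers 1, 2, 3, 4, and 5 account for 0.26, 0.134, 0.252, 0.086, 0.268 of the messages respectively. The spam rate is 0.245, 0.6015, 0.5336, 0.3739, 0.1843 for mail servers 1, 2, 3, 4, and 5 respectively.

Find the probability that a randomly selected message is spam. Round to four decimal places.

P(S) = P(S|1)·P(1) + P(S|2)·P(2) + P(S|3)·P(3) + P(S|4)·P(4) + P(S|5)·P(5)
      = 0.245·0.26 + 0.6015·0.134 + 0.5336·0.252 + 0.3739·0.086 + 0.1843·0.268
      = 0.0637 + 0.080601 + 0.1344672 + 0.0321554 + 0.0493924 = 0.360316

0.3603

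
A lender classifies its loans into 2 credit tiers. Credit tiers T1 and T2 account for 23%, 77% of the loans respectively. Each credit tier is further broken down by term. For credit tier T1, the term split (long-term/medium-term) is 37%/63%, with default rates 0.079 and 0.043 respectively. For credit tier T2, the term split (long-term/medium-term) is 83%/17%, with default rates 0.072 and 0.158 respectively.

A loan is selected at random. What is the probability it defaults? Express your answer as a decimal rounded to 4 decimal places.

P(D) ≈ 0.0797

P(D|T1) = 0.37·0.079 + 0.63·0.043 = 0.02923 + 0.02709 = 0.05632
P(D|T2) = 0.83·0.072 + 0.17·0.158 = 0.05976 + 0.02686 = 0.08662
Then overall,
P(D) = 0.23·0.05632 + 0.77·0.08662
      = 0.0129536 + 0.0666974 = 0.079651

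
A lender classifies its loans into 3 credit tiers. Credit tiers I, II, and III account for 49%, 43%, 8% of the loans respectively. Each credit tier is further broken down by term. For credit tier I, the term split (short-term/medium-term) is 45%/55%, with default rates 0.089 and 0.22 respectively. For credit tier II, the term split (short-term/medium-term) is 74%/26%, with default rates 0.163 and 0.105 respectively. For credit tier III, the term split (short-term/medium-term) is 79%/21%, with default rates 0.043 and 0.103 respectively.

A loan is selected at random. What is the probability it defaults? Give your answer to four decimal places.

P(D|I) = 0.45·0.089 + 0.55·0.22 = 0.04005 + 0.121 = 0.16105
P(D|II) = 0.74·0.163 + 0.26·0.105 = 0.12062 + 0.0273 = 0.14792
P(D|III) = 0.79·0.043 + 0.21·0.103 = 0.03397 + 0.02163 = 0.0556
Then overall,
P(D) = 0.49·0.16105 + 0.43·0.14792 + 0.08·0.0556
      = 0.0789145 + 0.0636056 + 0.004448 = 0.1469681

P(D) ≈ 0.1470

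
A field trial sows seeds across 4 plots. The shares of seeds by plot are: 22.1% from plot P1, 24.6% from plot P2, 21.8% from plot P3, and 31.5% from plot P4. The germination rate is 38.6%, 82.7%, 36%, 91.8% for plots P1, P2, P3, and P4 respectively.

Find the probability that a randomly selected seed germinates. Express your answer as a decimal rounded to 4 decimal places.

P(G) = P(G|P1)·P(P1) + P(G|P2)·P(P2) + P(G|P3)·P(P3) + P(G|P4)·P(P4)
      = 0.386·0.221 + 0.827·0.246 + 0.36·0.218 + 0.918·0.315
      = 0.085306 + 0.203442 + 0.07848 + 0.28917 = 0.656398

0.6564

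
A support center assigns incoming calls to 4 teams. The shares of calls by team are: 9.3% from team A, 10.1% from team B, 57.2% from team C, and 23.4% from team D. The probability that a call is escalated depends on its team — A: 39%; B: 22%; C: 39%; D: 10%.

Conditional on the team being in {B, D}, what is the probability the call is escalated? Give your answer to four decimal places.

0.1362

Let S = {B, D}.
P(S) = 0.101 + 0.234 = 0.335.
P(E ∩ S) = 0.22·0.101 + 0.1·0.234 = 0.02222 + 0.0234 = 0.04562.
P(E | S) = 0.04562 / 0.335 = 0.136179…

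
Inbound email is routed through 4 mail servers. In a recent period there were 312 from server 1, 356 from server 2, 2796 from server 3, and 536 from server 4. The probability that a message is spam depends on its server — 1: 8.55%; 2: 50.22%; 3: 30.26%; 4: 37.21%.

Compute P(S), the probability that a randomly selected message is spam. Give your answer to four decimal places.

Total: 312 + 356 + 2796 + 536 = 4000.
P(1) = 312/4000 = 0.078. P(2) = 356/4000 = 0.089. P(3) = 2796/4000 = 0.699. P(4) = 536/4000 = 0.134.
P(S) = P(S|1)·P(1) + P(S|2)·P(2) + P(S|3)·P(3) + P(S|4)·P(4)
      = 0.0855·0.078 + 0.5022·0.089 + 0.3026·0.699 + 0.3721·0.134
      = 0.006669 + 0.0446958 + 0.2115174 + 0.0498614 = 0.3127436

P(S) ≈ 0.3127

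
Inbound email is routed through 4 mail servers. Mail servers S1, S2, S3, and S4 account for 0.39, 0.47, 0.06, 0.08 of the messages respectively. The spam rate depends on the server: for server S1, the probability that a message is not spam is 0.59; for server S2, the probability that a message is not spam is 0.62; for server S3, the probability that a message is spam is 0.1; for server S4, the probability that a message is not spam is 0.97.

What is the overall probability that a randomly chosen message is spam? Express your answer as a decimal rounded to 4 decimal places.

P(S|S1) = 1 − 0.59 = 0.41.
P(S|S2) = 1 − 0.62 = 0.38.
P(S|S4) = 1 − 0.97 = 0.03.
Summing over the partition,
P(S) = P(S|S1)·P(S1) + P(S|S2)·P(S2) + P(S|S3)·P(S3) + P(S|S4)·P(S4)
      = 0.41·0.39 + 0.38·0.47 + 0.1·0.06 + 0.03·0.08
      = 0.1599 + 0.1786 + 0.006 + 0.0024 = 0.3469

P(S) ≈ 0.3469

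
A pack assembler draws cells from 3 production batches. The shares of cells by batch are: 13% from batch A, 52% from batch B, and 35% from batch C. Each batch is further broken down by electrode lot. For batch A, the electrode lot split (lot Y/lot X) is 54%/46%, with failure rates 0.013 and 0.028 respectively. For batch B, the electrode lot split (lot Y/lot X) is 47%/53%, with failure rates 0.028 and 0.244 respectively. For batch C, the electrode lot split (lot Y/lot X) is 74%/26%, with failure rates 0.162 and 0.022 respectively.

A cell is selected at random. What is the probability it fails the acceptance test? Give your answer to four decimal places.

P(F|A) = 0.54·0.013 + 0.46·0.028 = 0.00702 + 0.01288 = 0.0199
P(F|B) = 0.47·0.028 + 0.53·0.244 = 0.01316 + 0.12932 = 0.14248
P(F|C) = 0.74·0.162 + 0.26·0.022 = 0.11988 + 0.00572 = 0.1256
By total probability over the outer partition,
P(F) = 0.13·0.0199 + 0.52·0.14248 + 0.35·0.1256
      = 0.002587 + 0.0740896 + 0.04396 = 0.1206366

0.1206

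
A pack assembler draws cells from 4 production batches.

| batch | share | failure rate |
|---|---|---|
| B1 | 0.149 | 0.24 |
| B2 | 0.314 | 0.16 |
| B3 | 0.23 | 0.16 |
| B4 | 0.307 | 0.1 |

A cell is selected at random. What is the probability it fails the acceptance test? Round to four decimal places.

Summing over the partition,
P(F) = P(F|B1)·P(B1) + P(F|B2)·P(B2) + P(F|B3)·P(B3) + P(F|B4)·P(B4)
      = 0.24·0.149 + 0.16·0.314 + 0.16·0.23 + 0.1·0.307
      = 0.03576 + 0.05024 + 0.0368 + 0.0307 = 0.1535

P(F) ≈ 0.1535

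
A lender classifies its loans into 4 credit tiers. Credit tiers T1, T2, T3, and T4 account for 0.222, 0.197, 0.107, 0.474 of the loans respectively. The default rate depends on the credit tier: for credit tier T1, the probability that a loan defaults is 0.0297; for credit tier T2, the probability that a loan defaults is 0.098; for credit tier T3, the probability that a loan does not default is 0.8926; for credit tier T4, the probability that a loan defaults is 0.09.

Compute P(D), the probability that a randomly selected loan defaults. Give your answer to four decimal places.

P(D) ≈ 0.0801

P(D|T3) = 1 − 0.8926 = 0.1074.
P(D) = P(D|T1)·P(T1) + P(D|T2)·P(T2) + P(D|T3)·P(T3) + P(D|T4)·P(T4)
      = 0.0297·0.222 + 0.098·0.197 + 0.1074·0.107 + 0.09·0.474
      = 0.0065934 + 0.019306 + 0.0114918 + 0.04266 = 0.0800512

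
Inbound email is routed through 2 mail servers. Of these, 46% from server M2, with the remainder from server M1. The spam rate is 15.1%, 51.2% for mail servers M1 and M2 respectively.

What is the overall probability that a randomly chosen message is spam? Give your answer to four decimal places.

P(M1) = 1 − (0.46) = 0.54.
P(S) = P(S|M1)·P(M1) + P(S|M2)·P(M2)
      = 0.151·0.54 + 0.512·0.46
      = 0.08154 + 0.23552 = 0.31706

0.3171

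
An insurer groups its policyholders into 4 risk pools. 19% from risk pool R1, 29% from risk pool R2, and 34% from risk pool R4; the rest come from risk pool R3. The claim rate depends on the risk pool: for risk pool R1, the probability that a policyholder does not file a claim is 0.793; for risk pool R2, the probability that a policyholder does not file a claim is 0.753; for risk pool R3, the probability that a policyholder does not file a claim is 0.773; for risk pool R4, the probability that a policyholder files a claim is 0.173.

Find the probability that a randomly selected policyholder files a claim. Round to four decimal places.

P(R3) = 1 − (0.19 + 0.29 + 0.34) = 0.18.
P(C|R1) = 1 − 0.793 = 0.207.
P(C|R2) = 1 − 0.753 = 0.247.
P(C|R3) = 1 − 0.773 = 0.227.
P(C) = P(C|R1)·P(R1) + P(C|R2)·P(R2) + P(C|R3)·P(R3) + P(C|R4)·P(R4)
      = 0.207·0.19 + 0.247·0.29 + 0.227·0.18 + 0.173·0.34
      = 0.03933 + 0.07163 + 0.04086 + 0.05882 = 0.21064

0.2106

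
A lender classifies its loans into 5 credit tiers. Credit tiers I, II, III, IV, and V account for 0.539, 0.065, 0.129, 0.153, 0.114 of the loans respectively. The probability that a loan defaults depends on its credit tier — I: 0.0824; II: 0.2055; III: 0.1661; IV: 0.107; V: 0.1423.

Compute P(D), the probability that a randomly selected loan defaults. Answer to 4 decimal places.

P(D) = P(D|I)·P(I) + P(D|II)·P(II) + P(D|III)·P(III) + P(D|IV)·P(IV) + P(D|V)·P(V)
      = 0.0824·0.539 + 0.2055·0.065 + 0.1661·0.129 + 0.107·0.153 + 0.1423·0.114
      = 0.0444136 + 0.0133575 + 0.0214269 + 0.016371 + 0.0162222 = 0.1117912

P(D) ≈ 0.1118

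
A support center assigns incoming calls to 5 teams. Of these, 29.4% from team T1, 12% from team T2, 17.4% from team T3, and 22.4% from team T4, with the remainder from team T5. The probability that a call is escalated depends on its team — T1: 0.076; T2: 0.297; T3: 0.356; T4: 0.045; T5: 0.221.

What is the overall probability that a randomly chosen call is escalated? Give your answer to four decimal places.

P(T5) = 1 − (0.294 + 0.12 + 0.174 + 0.224) = 0.188.
P(E) = P(E|T1)·P(T1) + P(E|T2)·P(T2) + P(E|T3)·P(T3) + P(E|T4)·P(T4) + P(E|T5)·P(T5)
      = 0.076·0.294 + 0.297·0.12 + 0.356·0.174 + 0.045·0.224 + 0.221·0.188
      = 0.022344 + 0.03564 + 0.061944 + 0.01008 + 0.041548 = 0.171556

0.1716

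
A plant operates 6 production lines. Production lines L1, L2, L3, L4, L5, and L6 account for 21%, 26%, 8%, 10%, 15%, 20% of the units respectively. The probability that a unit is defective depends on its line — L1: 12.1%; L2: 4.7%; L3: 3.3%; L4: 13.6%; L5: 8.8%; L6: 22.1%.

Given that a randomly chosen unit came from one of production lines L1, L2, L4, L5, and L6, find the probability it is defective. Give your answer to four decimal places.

Let S = {L1, L2, L4, L5, L6}.
P(S) = 0.21 + 0.26 + 0.1 + 0.15 + 0.2 = 0.92.
P(D ∩ S) = 0.121·0.21 + 0.047·0.26 + 0.136·0.1 + 0.088·0.15 + 0.221·0.2 = 0.02541 + 0.01222 + 0.0136 + 0.0132 + 0.0442 = 0.10863.
P(D | S) = 0.10863 / 0.92 = 0.118076…

0.1181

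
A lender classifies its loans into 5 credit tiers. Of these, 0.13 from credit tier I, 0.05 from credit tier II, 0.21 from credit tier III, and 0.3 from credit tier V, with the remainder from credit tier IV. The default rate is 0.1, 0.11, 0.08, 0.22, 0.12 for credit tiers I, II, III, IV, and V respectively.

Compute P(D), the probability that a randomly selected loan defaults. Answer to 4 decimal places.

P(IV) = 1 − (0.13 + 0.05 + 0.21 + 0.3) = 0.31.
P(D) = P(D|I)·P(I) + P(D|II)·P(II) + P(D|III)·P(III) + P(D|IV)·P(IV) + P(D|V)·P(V)
      = 0.1·0.13 + 0.11·0.05 + 0.08·0.21 + 0.22·0.31 + 0.12·0.3
      = 0.013 + 0.0055 + 0.0168 + 0.0682 + 0.036 = 0.1395

P(D) ≈ 0.1395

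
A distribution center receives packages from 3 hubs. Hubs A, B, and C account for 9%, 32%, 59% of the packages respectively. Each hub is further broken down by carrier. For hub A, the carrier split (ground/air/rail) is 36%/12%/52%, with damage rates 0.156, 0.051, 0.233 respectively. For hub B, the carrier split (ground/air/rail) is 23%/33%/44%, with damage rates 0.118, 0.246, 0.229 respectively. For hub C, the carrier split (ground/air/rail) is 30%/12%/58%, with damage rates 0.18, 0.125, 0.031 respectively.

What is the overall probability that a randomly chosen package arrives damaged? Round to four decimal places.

P(D) ≈ 0.1347

P(D|A) = 0.36·0.156 + 0.12·0.051 + 0.52·0.233 = 0.05616 + 0.00612 + 0.12116 = 0.18344
P(D|B) = 0.23·0.118 + 0.33·0.246 + 0.44·0.229 = 0.02714 + 0.08118 + 0.10076 = 0.20908
P(D|C) = 0.3·0.18 + 0.12·0.125 + 0.58·0.031 = 0.054 + 0.015 + 0.01798 = 0.08698
By total probability over the outer partition,
P(D) = 0.09·0.18344 + 0.32·0.20908 + 0.59·0.08698
      = 0.0165096 + 0.0669056 + 0.0513182 = 0.1347334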